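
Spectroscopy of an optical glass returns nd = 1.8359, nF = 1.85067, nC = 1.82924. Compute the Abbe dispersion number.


Abbe number formula: Vd = (nd - 1) / (nF - nC)
  nd - 1 = 1.8359 - 1 = 0.8359
  nF - nC = 1.85067 - 1.82924 = 0.02143
  Vd = 0.8359 / 0.02143 = 39.01

39.01


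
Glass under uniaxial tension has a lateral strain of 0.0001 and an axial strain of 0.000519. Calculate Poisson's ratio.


Poisson's ratio: nu = lateral strain / axial strain
  nu = 0.0001 / 0.000519 = 0.1927

0.1927


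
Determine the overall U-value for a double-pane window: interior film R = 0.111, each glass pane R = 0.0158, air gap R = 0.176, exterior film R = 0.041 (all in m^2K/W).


Total thermal resistance (series):
  R_total = R_in + R_glass + R_air + R_glass + R_out
  R_total = 0.111 + 0.0158 + 0.176 + 0.0158 + 0.041 = 0.3596 m^2K/W
U-value = 1 / R_total = 1 / 0.3596 = 2.781 W/m^2K

2.781 W/m^2K


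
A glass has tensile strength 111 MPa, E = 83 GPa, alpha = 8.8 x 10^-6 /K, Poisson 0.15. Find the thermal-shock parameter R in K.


Thermal shock resistance: R = sigma * (1 - nu) / (E * alpha)
  Numerator = 111 * (1 - 0.15) = 94.35
  Denominator = 83 * 1000 * (8.8 x 10^-6) = 0.7304
  R = 94.35 / 0.7304 = 129.2 K

129.2 K


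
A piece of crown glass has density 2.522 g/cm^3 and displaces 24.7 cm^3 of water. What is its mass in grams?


Rearrange rho = m / V:
  m = rho * V
  m = 2.522 * 24.7 = 62.293 g

62.293 g


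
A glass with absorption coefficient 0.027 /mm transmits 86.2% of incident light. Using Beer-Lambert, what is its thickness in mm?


Rearrange T = exp(-alpha * thickness):
  thickness = -ln(T) / alpha
  T = 86.2/100 = 0.862
  ln(T) = -0.1485
  -ln(T) = 0.1485
  thickness = 0.1485 / 0.027 = 5.5 mm

5.5 mm


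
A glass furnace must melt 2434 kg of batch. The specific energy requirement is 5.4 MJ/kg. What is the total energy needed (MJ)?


Total energy = mass * specific energy
  E = 2434 * 5.4 = 13143.6 MJ

13143.6 MJ


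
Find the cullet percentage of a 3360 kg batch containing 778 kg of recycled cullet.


Cullet ratio = (cullet mass / total batch mass) * 100
  Ratio = 778 / 3360 * 100 = 23.15%

23.15%


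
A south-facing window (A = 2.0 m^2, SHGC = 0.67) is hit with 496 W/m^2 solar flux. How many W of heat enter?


Solar heat gain: Q = Area * SHGC * Irradiance
  Q = 2.0 * 0.67 * 496 = 664.6 W

664.6 W


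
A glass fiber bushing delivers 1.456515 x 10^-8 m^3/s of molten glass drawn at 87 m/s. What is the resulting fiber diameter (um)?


Cross-sectional area from continuity:
  A = Q / v = 1.456515 x 10^-8 / 87 = 1.674155 x 10^-10 m^2
Diameter from circular cross-section:
  d = sqrt(4A / pi) * 10^6 (m -> um)
  d = sqrt(4 * 1.674155 x 10^-10 / pi) * 10^6 = 14.6 um

14.6 um


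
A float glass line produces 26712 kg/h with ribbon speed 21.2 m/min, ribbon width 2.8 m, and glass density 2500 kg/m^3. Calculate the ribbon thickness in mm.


Ribbon cross-section from mass balance:
  Volume rate = throughput / density = 26712 / 2500 = 10.6848 m^3/h
  thickness = volume rate / (speed * 60 * width), i.e.
  thickness = throughput / (60 * speed * width * density) * 1000
  thickness = 26712 / (60 * 21.2 * 2.8 * 2500) * 1000 = 3.0 mm

3.0 mm


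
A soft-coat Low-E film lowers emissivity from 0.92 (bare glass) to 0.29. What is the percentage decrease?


Percentage reduction = (1 - coated/uncoated) * 100
  Ratio = 0.29 / 0.92 = 0.3152
  Reduction = (1 - 0.3152) * 100 = 68.5%

68.5%


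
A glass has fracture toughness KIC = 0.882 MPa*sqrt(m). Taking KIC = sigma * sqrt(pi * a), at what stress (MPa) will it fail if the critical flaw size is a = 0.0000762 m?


Rearrange KIC = sigma * sqrt(pi * a):
  sigma = KIC / sqrt(pi * a)
  sqrt(pi * 0.0000762) = 0.015472
  sigma = 0.882 / 0.015472 = 57.01 MPa

57.01 MPa


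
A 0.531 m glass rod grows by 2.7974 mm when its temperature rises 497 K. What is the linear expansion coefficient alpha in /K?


Rearrange dL = alpha * L0 * dT for alpha:
  alpha = dL / (L0 * dT)
  alpha = (2.7974 / 1000) / (0.531 * 497) = 0.0000106 /K = 1.06 x 10^-5 /K

1.06 x 10^-5 /K


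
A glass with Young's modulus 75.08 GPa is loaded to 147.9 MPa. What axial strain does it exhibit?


Rearrange E = sigma / epsilon:
  epsilon = sigma / E
  E (MPa) = 75.08 * 1000 = 75080
  epsilon = 147.9 / 75080 = 0.00197

0.00197


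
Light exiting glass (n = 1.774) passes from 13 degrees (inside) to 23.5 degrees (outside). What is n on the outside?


Apply Snell's law: n1 * sin(theta1) = n2 * sin(theta2)
  n2 = n1 * sin(theta1) / sin(theta2)
  sin(13) = 0.224951
  sin(23.5) = 0.398749
  n2 = 1.774 * 0.224951 / 0.398749 = 1.0008

1.0008


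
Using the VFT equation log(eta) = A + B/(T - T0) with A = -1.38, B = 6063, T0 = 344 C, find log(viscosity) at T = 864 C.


VFT equation: log(eta) = A + B / (T - T0)
  T - T0 = 864 - 344 = 520
  B / (T - T0) = 6063 / 520 = 11.66
  log(eta) = -1.38 + 11.66 = 10.28

10.28


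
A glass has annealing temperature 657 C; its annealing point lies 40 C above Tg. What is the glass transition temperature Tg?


Rearrange T_anneal = Tg + offset for Tg:
  Tg = T_anneal - offset = 657 - 40 = 617 C

617 C


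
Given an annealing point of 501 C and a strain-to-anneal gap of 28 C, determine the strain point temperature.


Strain point = annealing point - difference:
  T_strain = 501 - 28 = 473 C

473 C


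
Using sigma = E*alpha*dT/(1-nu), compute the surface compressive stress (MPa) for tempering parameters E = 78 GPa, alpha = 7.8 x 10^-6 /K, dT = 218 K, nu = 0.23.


Tempering stress: sigma = E * alpha * dT / (1 - nu)
  E (MPa) = 78 * 1000 = 78000
  Numerator = 78000 * (7.8 x 10^-6) * 218 = 132.6312
  Denominator = 1 - 0.23 = 0.77
  sigma = 132.6312 / 0.77 = 172.2 MPa

172.2 MPa


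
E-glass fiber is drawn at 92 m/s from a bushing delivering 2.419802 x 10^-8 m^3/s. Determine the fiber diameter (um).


Cross-sectional area from continuity:
  A = Q / v = 2.419802 x 10^-8 / 92 = 2.63022 x 10^-10 m^2
Diameter from circular cross-section:
  d = sqrt(4A / pi) * 10^6 (m -> um)
  d = sqrt(4 * 2.63022 x 10^-10 / pi) * 10^6 = 18.3 um

18.3 um


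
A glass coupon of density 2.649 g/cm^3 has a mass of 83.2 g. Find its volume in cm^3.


Rearrange rho = m / V:
  V = m / rho
  V = 83.2 / 2.649 = 31.408 cm^3

31.408 cm^3


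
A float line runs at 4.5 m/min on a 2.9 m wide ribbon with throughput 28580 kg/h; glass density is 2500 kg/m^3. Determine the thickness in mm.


Ribbon cross-section from mass balance:
  Volume rate = throughput / density = 28580 / 2500 = 11.432 m^3/h
  thickness = volume rate / (speed * 60 * width), i.e.
  thickness = throughput / (60 * speed * width * density) * 1000
  thickness = 28580 / (60 * 4.5 * 2.9 * 2500) * 1000 = 14.6 mm

14.6 mm


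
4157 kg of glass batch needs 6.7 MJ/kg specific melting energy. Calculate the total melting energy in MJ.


Total energy = mass * specific energy
  E = 4157 * 6.7 = 27851.9 MJ

27851.9 MJ


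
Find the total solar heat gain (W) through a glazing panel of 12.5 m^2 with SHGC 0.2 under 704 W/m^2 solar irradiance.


Solar heat gain: Q = Area * SHGC * Irradiance
  Q = 12.5 * 0.2 * 704 = 1760 W

1760 W


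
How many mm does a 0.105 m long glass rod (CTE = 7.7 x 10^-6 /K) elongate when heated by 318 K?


Thermal expansion formula: dL = alpha * L0 * dT
  dL = (7.7 x 10^-6) * 0.105 * 318 = 0.0002571 m
Convert to mm: 0.0002571 * 1000 = 0.2571 mm

0.2571 mm


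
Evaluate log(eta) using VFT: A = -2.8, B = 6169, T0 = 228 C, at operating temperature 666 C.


VFT equation: log(eta) = A + B / (T - T0)
  T - T0 = 666 - 228 = 438
  B / (T - T0) = 6169 / 438 = 14.084
  log(eta) = -2.8 + 14.084 = 11.284

11.284


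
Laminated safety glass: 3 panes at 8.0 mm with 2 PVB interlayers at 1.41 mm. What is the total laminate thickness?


Total thickness = glass contribution + PVB contribution
  Glass: 3 * 8.0 = 24.0 mm
  PVB: 2 * 1.41 = 2.82 mm
  Total = 24.0 + 2.82 = 26.82 mm

26.82 mm


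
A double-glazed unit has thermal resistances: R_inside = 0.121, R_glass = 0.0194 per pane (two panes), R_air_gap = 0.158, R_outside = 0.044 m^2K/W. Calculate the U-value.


Total thermal resistance (series):
  R_total = R_in + R_glass + R_air + R_glass + R_out
  R_total = 0.121 + 0.0194 + 0.158 + 0.0194 + 0.044 = 0.3618 m^2K/W
U-value = 1 / R_total = 1 / 0.3618 = 2.764 W/m^2K

2.764 W/m^2K


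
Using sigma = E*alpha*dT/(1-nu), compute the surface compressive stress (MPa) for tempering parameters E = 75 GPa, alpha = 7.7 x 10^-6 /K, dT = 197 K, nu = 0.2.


Tempering stress: sigma = E * alpha * dT / (1 - nu)
  E (MPa) = 75 * 1000 = 75000
  Numerator = 75000 * (7.7 x 10^-6) * 197 = 113.7675
  Denominator = 1 - 0.2 = 0.8
  sigma = 113.7675 / 0.8 = 142.2 MPa

142.2 MPa


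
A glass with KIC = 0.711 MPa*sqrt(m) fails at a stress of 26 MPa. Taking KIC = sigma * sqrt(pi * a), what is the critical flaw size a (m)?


Rearrange KIC = sigma * sqrt(pi * a):
  sqrt(pi * a) = KIC / sigma
  sqrt(pi * a) = 0.711 / 26 = 0.027346
  a = (KIC / sigma)^2 / pi
  a = 0.027346^2 / pi = 0.000238 m

0.000238 m


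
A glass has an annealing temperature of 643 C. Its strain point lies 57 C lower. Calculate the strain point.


Strain point = annealing point - difference:
  T_strain = 643 - 57 = 586 C

586 C


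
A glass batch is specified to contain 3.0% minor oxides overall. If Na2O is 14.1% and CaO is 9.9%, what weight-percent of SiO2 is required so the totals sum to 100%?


Known pieces sum to 100%:
  SiO2 = 100 - (others + Na2O + CaO)
  SiO2 = 100 - (3.0 + 14.1 + 9.9) = 73.0%

73.0%


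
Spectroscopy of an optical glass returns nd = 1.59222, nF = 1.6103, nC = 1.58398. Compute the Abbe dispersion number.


Abbe number formula: Vd = (nd - 1) / (nF - nC)
  nd - 1 = 1.59222 - 1 = 0.59222
  nF - nC = 1.6103 - 1.58398 = 0.02632
  Vd = 0.59222 / 0.02632 = 22.5

22.5


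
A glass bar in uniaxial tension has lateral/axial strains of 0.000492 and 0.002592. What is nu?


Poisson's ratio: nu = lateral strain / axial strain
  nu = 0.000492 / 0.002592 = 0.1898

0.1898


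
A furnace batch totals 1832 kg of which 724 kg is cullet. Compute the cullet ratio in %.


Cullet ratio = (cullet mass / total batch mass) * 100
  Ratio = 724 / 1832 * 100 = 39.52%

39.52%


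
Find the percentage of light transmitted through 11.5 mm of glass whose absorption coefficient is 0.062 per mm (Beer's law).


Beer-Lambert law: T = exp(-alpha * thickness)
  exponent = -0.062 * 11.5 = -0.713
  T = exp(-0.713) = 0.4902
  Percentage = 0.4902 * 100 = 49.02%

49.02%


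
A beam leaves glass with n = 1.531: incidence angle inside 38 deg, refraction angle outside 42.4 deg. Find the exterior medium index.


Apply Snell's law: n1 * sin(theta1) = n2 * sin(theta2)
  n2 = n1 * sin(theta1) / sin(theta2)
  sin(38) = 0.615661
  sin(42.4) = 0.674302
  n2 = 1.531 * 0.615661 / 0.674302 = 1.3979

1.3979


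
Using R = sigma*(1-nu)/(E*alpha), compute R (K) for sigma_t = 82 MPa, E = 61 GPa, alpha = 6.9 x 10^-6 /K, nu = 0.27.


Thermal shock resistance: R = sigma * (1 - nu) / (E * alpha)
  Numerator = 82 * (1 - 0.27) = 59.86
  Denominator = 61 * 1000 * (6.9 x 10^-6) = 0.4209
  R = 59.86 / 0.4209 = 142.2 K

142.2 K


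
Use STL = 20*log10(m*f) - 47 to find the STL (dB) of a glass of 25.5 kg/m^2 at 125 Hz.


Mass law: STL = 20 * log10(m * f) - 47
  m * f = 25.5 * 125 = 3187.5
  log10(3187.5) = 3.50345
  STL = 20 * 3.50345 - 47 = 70.069 - 47 = 23.1 dB

23.1 dB


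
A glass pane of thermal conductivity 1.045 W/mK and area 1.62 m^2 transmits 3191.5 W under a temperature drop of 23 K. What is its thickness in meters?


Fourier's law: t = k * A * dT / Q
  t = 1.045 * 1.62 * 23 / 3191.5
  t = 38.9367 / 3191.5 = 0.0122 m

0.0122 m


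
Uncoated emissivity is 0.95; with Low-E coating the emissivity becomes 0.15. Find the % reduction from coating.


Percentage reduction = (1 - coated/uncoated) * 100
  Ratio = 0.15 / 0.95 = 0.1579
  Reduction = (1 - 0.1579) * 100 = 84.2%

84.2%


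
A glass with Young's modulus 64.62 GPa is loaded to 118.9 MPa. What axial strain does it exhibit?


Rearrange E = sigma / epsilon:
  epsilon = sigma / E
  E (MPa) = 64.62 * 1000 = 64620
  epsilon = 118.9 / 64620 = 0.00184

0.00184


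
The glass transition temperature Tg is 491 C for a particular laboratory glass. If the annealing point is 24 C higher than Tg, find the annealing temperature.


The annealing temperature is Tg plus the offset:
  T_anneal = 491 + 24 = 515 C

515 C


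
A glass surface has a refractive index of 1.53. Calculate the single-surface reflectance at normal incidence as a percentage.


Fresnel reflectance at normal incidence:
  R = ((n - 1)/(n + 1))^2
  (n - 1)/(n + 1) = (1.53 - 1)/(1.53 + 1) = 0.209486
  R = 0.209486^2 = 0.0438844
  R(%) = 0.0438844 * 100 = 4.388%

4.388%


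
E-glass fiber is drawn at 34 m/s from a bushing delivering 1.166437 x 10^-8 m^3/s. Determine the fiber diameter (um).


Cross-sectional area from continuity:
  A = Q / v = 1.166437 x 10^-8 / 34 = 3.430697 x 10^-10 m^2
Diameter from circular cross-section:
  d = sqrt(4A / pi) * 10^6 (m -> um)
  d = sqrt(4 * 3.430697 x 10^-10 / pi) * 10^6 = 20.9 um

20.9 um


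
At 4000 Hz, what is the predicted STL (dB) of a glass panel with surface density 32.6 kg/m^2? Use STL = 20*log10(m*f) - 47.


Mass law: STL = 20 * log10(m * f) - 47
  m * f = 32.6 * 4000 = 130400
  log10(130400) = 5.11528
  STL = 20 * 5.11528 - 47 = 102.3056 - 47 = 55.3 dB

55.3 dB


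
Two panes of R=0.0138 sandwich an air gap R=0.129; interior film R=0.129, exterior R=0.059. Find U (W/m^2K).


Total thermal resistance (series):
  R_total = R_in + R_glass + R_air + R_glass + R_out
  R_total = 0.129 + 0.0138 + 0.129 + 0.0138 + 0.059 = 0.3446 m^2K/W
U-value = 1 / R_total = 1 / 0.3446 = 2.902 W/m^2K

2.902 W/m^2K


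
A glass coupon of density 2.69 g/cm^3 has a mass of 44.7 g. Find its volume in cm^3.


Rearrange rho = m / V:
  V = m / rho
  V = 44.7 / 2.69 = 16.617 cm^3

16.617 cm^3


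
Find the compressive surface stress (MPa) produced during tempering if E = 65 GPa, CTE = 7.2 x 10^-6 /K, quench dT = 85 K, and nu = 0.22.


Tempering stress: sigma = E * alpha * dT / (1 - nu)
  E (MPa) = 65 * 1000 = 65000
  Numerator = 65000 * (7.2 x 10^-6) * 85 = 39.78
  Denominator = 1 - 0.22 = 0.78
  sigma = 39.78 / 0.78 = 51.0 MPa

51.0 MPa


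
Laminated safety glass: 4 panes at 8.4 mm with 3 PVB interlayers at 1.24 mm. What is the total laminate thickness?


Total thickness = glass contribution + PVB contribution
  Glass: 4 * 8.4 = 33.6 mm
  PVB: 3 * 1.24 = 3.72 mm
  Total = 33.6 + 3.72 = 37.32 mm

37.32 mm


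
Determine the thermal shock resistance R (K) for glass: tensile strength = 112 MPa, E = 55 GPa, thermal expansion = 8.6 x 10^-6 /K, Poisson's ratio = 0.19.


Thermal shock resistance: R = sigma * (1 - nu) / (E * alpha)
  Numerator = 112 * (1 - 0.19) = 90.72
  Denominator = 55 * 1000 * (8.6 x 10^-6) = 0.473
  R = 90.72 / 0.473 = 191.8 K

191.8 K


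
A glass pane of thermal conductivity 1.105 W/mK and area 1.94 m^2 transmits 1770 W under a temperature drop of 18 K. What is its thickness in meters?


Fourier's law: t = k * A * dT / Q
  t = 1.105 * 1.94 * 18 / 1770
  t = 38.5866 / 1770 = 0.0218 m

0.0218 m


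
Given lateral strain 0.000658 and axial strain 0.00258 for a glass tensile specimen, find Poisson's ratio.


Poisson's ratio: nu = lateral strain / axial strain
  nu = 0.000658 / 0.00258 = 0.255

0.255


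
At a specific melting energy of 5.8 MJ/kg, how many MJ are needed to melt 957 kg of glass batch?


Total energy = mass * specific energy
  E = 957 * 5.8 = 5550.6 MJ

5550.6 MJ


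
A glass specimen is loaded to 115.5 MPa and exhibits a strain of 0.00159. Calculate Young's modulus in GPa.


Young's modulus: E = stress / strain
  E = 115.5 MPa / 0.00159 = 72641.51 MPa
Convert to GPa: 72641.51 / 1000 = 72.64 GPa

72.64 GPa


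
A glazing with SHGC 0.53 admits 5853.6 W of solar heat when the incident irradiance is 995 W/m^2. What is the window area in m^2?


Rearrange Q = Area * SHGC * Irradiance:
  Area = Q / (SHGC * Irradiance)
  Area = 5853.6 / (0.53 * 995) = 11.1 m^2

11.1 m^2


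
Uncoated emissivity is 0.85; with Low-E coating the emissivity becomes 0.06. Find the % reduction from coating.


Percentage reduction = (1 - coated/uncoated) * 100
  Ratio = 0.06 / 0.85 = 0.0706
  Reduction = (1 - 0.0706) * 100 = 92.9%

92.9%


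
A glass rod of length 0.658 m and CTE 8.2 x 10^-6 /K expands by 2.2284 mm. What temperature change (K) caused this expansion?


Rearrange dL = alpha * L0 * dT for dT:
  dT = dL / (alpha * L0)
  dL (m) = 2.2284 / 1000 = 0.0022284
  dT = 0.0022284 / ((8.2 x 10^-6) * 0.658) = 413.0 K

413.0 K


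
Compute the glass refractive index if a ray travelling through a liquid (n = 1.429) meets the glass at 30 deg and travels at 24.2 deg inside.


Apply Snell's law: n1 * sin(theta1) = n2 * sin(theta2)
  n2 = n1 * sin(theta1) / sin(theta2)
  sin(30) = 0.5
  sin(24.2) = 0.409923
  n2 = 1.429 * 0.5 / 0.409923 = 1.743

1.743


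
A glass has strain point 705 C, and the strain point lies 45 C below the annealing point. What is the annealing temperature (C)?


T_anneal = T_strain + gap:
  T_anneal = 705 + 45 = 750 C

750 C


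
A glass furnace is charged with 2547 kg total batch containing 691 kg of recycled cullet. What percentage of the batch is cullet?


Cullet ratio = (cullet mass / total batch mass) * 100
  Ratio = 691 / 2547 * 100 = 27.13%

27.13%


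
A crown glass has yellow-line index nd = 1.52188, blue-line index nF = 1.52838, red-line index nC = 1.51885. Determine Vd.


Abbe number formula: Vd = (nd - 1) / (nF - nC)
  nd - 1 = 1.52188 - 1 = 0.52188
  nF - nC = 1.52838 - 1.51885 = 0.00953
  Vd = 0.52188 / 0.00953 = 54.76

54.76


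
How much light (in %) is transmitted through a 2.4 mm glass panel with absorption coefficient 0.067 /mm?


Beer-Lambert law: T = exp(-alpha * thickness)
  exponent = -0.067 * 2.4 = -0.1608
  T = exp(-0.1608) = 0.8515
  Percentage = 0.8515 * 100 = 85.15%

85.15%


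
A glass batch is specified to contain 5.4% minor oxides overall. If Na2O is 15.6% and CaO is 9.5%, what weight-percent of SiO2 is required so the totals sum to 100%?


Known pieces sum to 100%:
  SiO2 = 100 - (others + Na2O + CaO)
  SiO2 = 100 - (5.4 + 15.6 + 9.5) = 69.5%

69.5%


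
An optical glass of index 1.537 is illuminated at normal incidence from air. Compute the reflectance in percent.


Fresnel reflectance at normal incidence:
  R = ((n - 1)/(n + 1))^2
  (n - 1)/(n + 1) = (1.537 - 1)/(1.537 + 1) = 0.211667
  R = 0.211667^2 = 0.0448029
  R(%) = 0.0448029 * 100 = 4.48%

4.48%


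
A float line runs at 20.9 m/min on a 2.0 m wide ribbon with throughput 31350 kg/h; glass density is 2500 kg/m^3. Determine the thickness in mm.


Ribbon cross-section from mass balance:
  Volume rate = throughput / density = 31350 / 2500 = 12.54 m^3/h
  thickness = volume rate / (speed * 60 * width), i.e.
  thickness = throughput / (60 * speed * width * density) * 1000
  thickness = 31350 / (60 * 20.9 * 2.0 * 2500) * 1000 = 5.0 mm

5.0 mm


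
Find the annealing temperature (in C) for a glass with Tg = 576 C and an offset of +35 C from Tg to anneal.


The annealing temperature is Tg plus the offset:
  T_anneal = 576 + 35 = 611 C

611 C


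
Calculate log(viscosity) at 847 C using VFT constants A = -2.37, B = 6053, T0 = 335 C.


VFT equation: log(eta) = A + B / (T - T0)
  T - T0 = 847 - 335 = 512
  B / (T - T0) = 6053 / 512 = 11.822
  log(eta) = -2.37 + 11.822 = 9.452

9.452


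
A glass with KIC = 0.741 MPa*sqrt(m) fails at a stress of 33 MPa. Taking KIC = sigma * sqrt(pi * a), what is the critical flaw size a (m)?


Rearrange KIC = sigma * sqrt(pi * a):
  sqrt(pi * a) = KIC / sigma
  sqrt(pi * a) = 0.741 / 33 = 0.022455
  a = (KIC / sigma)^2 / pi
  a = 0.022455^2 / pi = 0.0001605 m

0.0001605 m


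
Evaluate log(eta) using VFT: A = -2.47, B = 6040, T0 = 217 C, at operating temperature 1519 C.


VFT equation: log(eta) = A + B / (T - T0)
  T - T0 = 1519 - 217 = 1302
  B / (T - T0) = 6040 / 1302 = 4.639
  log(eta) = -2.47 + 4.639 = 2.169

2.169


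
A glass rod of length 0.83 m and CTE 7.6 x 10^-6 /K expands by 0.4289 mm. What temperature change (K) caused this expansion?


Rearrange dL = alpha * L0 * dT for dT:
  dT = dL / (alpha * L0)
  dL (m) = 0.4289 / 1000 = 0.0004289
  dT = 0.0004289 / ((7.6 x 10^-6) * 0.83) = 68.0 K

68.0 K


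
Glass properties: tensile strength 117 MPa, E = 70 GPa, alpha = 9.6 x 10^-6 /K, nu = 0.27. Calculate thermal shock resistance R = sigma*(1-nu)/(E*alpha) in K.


Thermal shock resistance: R = sigma * (1 - nu) / (E * alpha)
  Numerator = 117 * (1 - 0.27) = 85.41
  Denominator = 70 * 1000 * (9.6 x 10^-6) = 0.672
  R = 85.41 / 0.672 = 127.1 K

127.1 K


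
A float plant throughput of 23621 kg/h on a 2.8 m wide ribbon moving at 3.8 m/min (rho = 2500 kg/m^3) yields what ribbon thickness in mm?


Ribbon cross-section from mass balance:
  Volume rate = throughput / density = 23621 / 2500 = 9.4484 m^3/h
  thickness = volume rate / (speed * 60 * width), i.e.
  thickness = throughput / (60 * speed * width * density) * 1000
  thickness = 23621 / (60 * 3.8 * 2.8 * 2500) * 1000 = 14.8 mm

14.8 mm


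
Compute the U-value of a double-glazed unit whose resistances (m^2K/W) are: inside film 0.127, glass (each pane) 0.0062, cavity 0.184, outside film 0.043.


Total thermal resistance (series):
  R_total = R_in + R_glass + R_air + R_glass + R_out
  R_total = 0.127 + 0.0062 + 0.184 + 0.0062 + 0.043 = 0.3664 m^2K/W
U-value = 1 / R_total = 1 / 0.3664 = 2.729 W/m^2K

2.729 W/m^2K


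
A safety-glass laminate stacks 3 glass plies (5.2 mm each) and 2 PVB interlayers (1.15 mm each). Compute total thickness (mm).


Total thickness = glass contribution + PVB contribution
  Glass: 3 * 5.2 = 15.6 mm
  PVB: 2 * 1.15 = 2.3 mm
  Total = 15.6 + 2.3 = 17.9 mm

17.9 mm


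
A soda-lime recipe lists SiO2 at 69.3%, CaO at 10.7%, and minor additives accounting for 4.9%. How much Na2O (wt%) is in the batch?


Pieces sum to 100%:
  Na2O = 100 - (SiO2 + CaO + others)
  Na2O = 100 - (69.3 + 10.7 + 4.9) = 15.1%

15.1%


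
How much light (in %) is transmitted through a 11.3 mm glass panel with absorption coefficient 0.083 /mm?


Beer-Lambert law: T = exp(-alpha * thickness)
  exponent = -0.083 * 11.3 = -0.9379
  T = exp(-0.9379) = 0.3914
  Percentage = 0.3914 * 100 = 39.14%

39.14%


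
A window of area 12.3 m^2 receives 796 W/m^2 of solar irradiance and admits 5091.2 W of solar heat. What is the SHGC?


Rearrange Q = Area * SHGC * Irradiance:
  SHGC = Q / (Area * Irradiance)
  SHGC = 5091.2 / (12.3 * 796) = 0.52

0.52


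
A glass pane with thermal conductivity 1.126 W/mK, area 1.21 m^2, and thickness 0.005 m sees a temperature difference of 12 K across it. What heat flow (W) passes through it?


Fourier's law: Q = k * A * dT / t
  Q = 1.126 * 1.21 * 12 / 0.005
  Q = 16.34952 / 0.005 = 3269.9 W

3269.9 W


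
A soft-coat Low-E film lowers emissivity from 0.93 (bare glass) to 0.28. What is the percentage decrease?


Percentage reduction = (1 - coated/uncoated) * 100
  Ratio = 0.28 / 0.93 = 0.3011
  Reduction = (1 - 0.3011) * 100 = 69.9%

69.9%


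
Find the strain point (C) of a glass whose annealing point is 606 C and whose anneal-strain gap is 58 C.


Strain point = annealing point - difference:
  T_strain = 606 - 58 = 548 C

548 C


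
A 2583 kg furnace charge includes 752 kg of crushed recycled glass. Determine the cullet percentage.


Cullet ratio = (cullet mass / total batch mass) * 100
  Ratio = 752 / 2583 * 100 = 29.11%

29.11%


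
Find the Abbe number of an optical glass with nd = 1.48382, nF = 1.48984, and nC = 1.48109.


Abbe number formula: Vd = (nd - 1) / (nF - nC)
  nd - 1 = 1.48382 - 1 = 0.48382
  nF - nC = 1.48984 - 1.48109 = 0.00875
  Vd = 0.48382 / 0.00875 = 55.29

55.29


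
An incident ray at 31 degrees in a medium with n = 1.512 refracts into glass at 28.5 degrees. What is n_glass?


Apply Snell's law: n1 * sin(theta1) = n2 * sin(theta2)
  n2 = n1 * sin(theta1) / sin(theta2)
  sin(31) = 0.515038
  sin(28.5) = 0.477159
  n2 = 1.512 * 0.515038 / 0.477159 = 1.632

1.632


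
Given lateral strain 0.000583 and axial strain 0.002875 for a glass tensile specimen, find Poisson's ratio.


Poisson's ratio: nu = lateral strain / axial strain
  nu = 0.000583 / 0.002875 = 0.2028

0.2028


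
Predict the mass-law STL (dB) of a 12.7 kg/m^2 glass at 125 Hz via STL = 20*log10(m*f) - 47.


Mass law: STL = 20 * log10(m * f) - 47
  m * f = 12.7 * 125 = 1587.5
  log10(1587.5) = 3.20071
  STL = 20 * 3.20071 - 47 = 64.0142 - 47 = 17.0 dB

17.0 dB


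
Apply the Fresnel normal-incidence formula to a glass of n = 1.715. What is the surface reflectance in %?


Fresnel reflectance at normal incidence:
  R = ((n - 1)/(n + 1))^2
  (n - 1)/(n + 1) = (1.715 - 1)/(1.715 + 1) = 0.263352
  R = 0.263352^2 = 0.0693543
  R(%) = 0.0693543 * 100 = 6.935%

6.935%


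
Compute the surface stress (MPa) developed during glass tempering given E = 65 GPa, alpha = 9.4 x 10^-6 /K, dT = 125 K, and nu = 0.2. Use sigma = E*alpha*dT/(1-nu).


Tempering stress: sigma = E * alpha * dT / (1 - nu)
  E (MPa) = 65 * 1000 = 65000
  Numerator = 65000 * (9.4 x 10^-6) * 125 = 76.375
  Denominator = 1 - 0.2 = 0.8
  sigma = 76.375 / 0.8 = 95.5 MPa

95.5 MPa


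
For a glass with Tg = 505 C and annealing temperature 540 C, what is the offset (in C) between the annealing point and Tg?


Offset = T_anneal - Tg:
  offset = 540 - 505 = 35 C

35 C


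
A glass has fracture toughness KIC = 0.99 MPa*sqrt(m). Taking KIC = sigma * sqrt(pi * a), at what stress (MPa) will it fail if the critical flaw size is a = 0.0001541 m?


Rearrange KIC = sigma * sqrt(pi * a):
  sigma = KIC / sqrt(pi * a)
  sqrt(pi * 0.0001541) = 0.022003
  sigma = 0.99 / 0.022003 = 44.99 MPa

44.99 MPa


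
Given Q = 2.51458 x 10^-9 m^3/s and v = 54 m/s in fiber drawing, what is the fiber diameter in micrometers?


Cross-sectional area from continuity:
  A = Q / v = 2.51458 x 10^-9 / 54 = 4.65663 x 10^-11 m^2
Diameter from circular cross-section:
  d = sqrt(4A / pi) * 10^6 (m -> um)
  d = sqrt(4 * 4.65663 x 10^-11 / pi) * 10^6 = 7.7 um

7.7 um


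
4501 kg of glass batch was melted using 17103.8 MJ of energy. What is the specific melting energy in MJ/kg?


Rearrange E = m * s for s:
  s = E / m
  s = 17103.8 / 4501 = 3.8 MJ/kg

3.8 MJ/kg


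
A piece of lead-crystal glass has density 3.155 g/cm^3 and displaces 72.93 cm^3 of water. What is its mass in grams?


Rearrange rho = m / V:
  m = rho * V
  m = 3.155 * 72.93 = 230.094 g

230.094 g


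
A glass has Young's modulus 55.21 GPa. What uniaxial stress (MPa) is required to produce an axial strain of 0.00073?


Rearrange E = sigma / epsilon:
  sigma = E * epsilon
  E (MPa) = 55.21 * 1000 = 55210
  sigma = 55210 * 0.00073 = 40.3 MPa

40.3 MPa


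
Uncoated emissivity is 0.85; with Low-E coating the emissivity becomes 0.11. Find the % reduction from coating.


Percentage reduction = (1 - coated/uncoated) * 100
  Ratio = 0.11 / 0.85 = 0.1294
  Reduction = (1 - 0.1294) * 100 = 87.1%

87.1%


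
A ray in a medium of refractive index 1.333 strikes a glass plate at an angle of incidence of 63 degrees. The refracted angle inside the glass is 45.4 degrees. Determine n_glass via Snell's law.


Apply Snell's law: n1 * sin(theta1) = n2 * sin(theta2)
  n2 = n1 * sin(theta1) / sin(theta2)
  sin(63) = 0.891007
  sin(45.4) = 0.712026
  n2 = 1.333 * 0.891007 / 0.712026 = 1.6681

1.6681


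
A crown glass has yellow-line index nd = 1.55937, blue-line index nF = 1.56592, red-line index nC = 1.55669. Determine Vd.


Abbe number formula: Vd = (nd - 1) / (nF - nC)
  nd - 1 = 1.55937 - 1 = 0.55937
  nF - nC = 1.56592 - 1.55669 = 0.00923
  Vd = 0.55937 / 0.00923 = 60.6

60.6


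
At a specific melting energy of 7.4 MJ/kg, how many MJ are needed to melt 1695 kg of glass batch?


Total energy = mass * specific energy
  E = 1695 * 7.4 = 12543 MJ

12543 MJ


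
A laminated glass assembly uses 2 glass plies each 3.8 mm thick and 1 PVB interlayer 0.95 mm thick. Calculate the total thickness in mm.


Total thickness = glass contribution + PVB contribution
  Glass: 2 * 3.8 = 7.6 mm
  PVB: 1 * 0.95 = 0.95 mm
  Total = 7.6 + 0.95 = 8.55 mm

8.55 mm


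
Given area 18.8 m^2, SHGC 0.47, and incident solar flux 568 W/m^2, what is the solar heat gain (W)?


Solar heat gain: Q = Area * SHGC * Irradiance
  Q = 18.8 * 0.47 * 568 = 5018.8 W

5018.8 W


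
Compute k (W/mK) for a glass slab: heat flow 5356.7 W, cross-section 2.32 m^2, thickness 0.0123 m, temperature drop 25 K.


Fourier's law rearranged: k = Q * t / (A * dT)
  Numerator = 5356.7 * 0.0123 = 65.88741
  Denominator = 2.32 * 25 = 58.0
  k = 65.88741 / 58.0 = 1.136 W/mK

1.136 W/mK


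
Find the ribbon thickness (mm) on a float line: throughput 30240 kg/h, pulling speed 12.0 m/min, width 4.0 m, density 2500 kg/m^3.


Ribbon cross-section from mass balance:
  Volume rate = throughput / density = 30240 / 2500 = 12.096 m^3/h
  thickness = volume rate / (speed * 60 * width), i.e.
  thickness = throughput / (60 * speed * width * density) * 1000
  thickness = 30240 / (60 * 12.0 * 4.0 * 2500) * 1000 = 4.2 mm

4.2 mm


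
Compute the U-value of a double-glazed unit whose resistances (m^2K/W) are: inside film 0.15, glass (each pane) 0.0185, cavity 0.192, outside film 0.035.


Total thermal resistance (series):
  R_total = R_in + R_glass + R_air + R_glass + R_out
  R_total = 0.15 + 0.0185 + 0.192 + 0.0185 + 0.035 = 0.414 m^2K/W
U-value = 1 / R_total = 1 / 0.414 = 2.415 W/m^2K

2.415 W/m^2K


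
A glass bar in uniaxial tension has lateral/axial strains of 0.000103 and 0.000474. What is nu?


Poisson's ratio: nu = lateral strain / axial strain
  nu = 0.000103 / 0.000474 = 0.2173

0.2173


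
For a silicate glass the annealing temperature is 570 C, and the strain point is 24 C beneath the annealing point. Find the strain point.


Strain point = annealing point - difference:
  T_strain = 570 - 24 = 546 C

546 C


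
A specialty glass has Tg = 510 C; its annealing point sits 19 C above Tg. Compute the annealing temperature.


The annealing temperature is Tg plus the offset:
  T_anneal = 510 + 19 = 529 C

529 C


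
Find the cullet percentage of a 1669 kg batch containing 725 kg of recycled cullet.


Cullet ratio = (cullet mass / total batch mass) * 100
  Ratio = 725 / 1669 * 100 = 43.44%

43.44%


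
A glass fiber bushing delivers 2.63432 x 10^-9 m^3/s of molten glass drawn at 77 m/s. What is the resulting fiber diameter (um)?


Cross-sectional area from continuity:
  A = Q / v = 2.63432 x 10^-9 / 77 = 3.421195 x 10^-11 m^2
Diameter from circular cross-section:
  d = sqrt(4A / pi) * 10^6 (m -> um)
  d = sqrt(4 * 3.421195 x 10^-11 / pi) * 10^6 = 6.6 um

6.6 um


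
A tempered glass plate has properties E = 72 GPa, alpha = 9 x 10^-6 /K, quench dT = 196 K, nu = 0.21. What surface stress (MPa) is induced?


Tempering stress: sigma = E * alpha * dT / (1 - nu)
  E (MPa) = 72 * 1000 = 72000
  Numerator = 72000 * (9 x 10^-6) * 196 = 127.008
  Denominator = 1 - 0.21 = 0.79
  sigma = 127.008 / 0.79 = 160.8 MPa

160.8 MPa


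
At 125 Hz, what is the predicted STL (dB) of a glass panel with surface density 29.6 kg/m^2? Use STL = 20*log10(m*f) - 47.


Mass law: STL = 20 * log10(m * f) - 47
  m * f = 29.6 * 125 = 3700
  log10(3700) = 3.5682
  STL = 20 * 3.5682 - 47 = 71.364 - 47 = 24.4 dB

24.4 dB


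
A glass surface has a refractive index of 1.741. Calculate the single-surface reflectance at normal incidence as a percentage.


Fresnel reflectance at normal incidence:
  R = ((n - 1)/(n + 1))^2
  (n - 1)/(n + 1) = (1.741 - 1)/(1.741 + 1) = 0.270339
  R = 0.270339^2 = 0.0730832
  R(%) = 0.0730832 * 100 = 7.308%

7.308%


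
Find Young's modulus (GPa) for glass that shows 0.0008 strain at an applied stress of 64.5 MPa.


Young's modulus: E = stress / strain
  E = 64.5 MPa / 0.0008 = 80625 MPa
Convert to GPa: 80625 / 1000 = 80.62 GPa

80.62 GPa


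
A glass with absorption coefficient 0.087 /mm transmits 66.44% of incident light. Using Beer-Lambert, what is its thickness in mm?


Rearrange T = exp(-alpha * thickness):
  thickness = -ln(T) / alpha
  T = 66.44/100 = 0.6644
  ln(T) = -0.40887
  -ln(T) = 0.40887
  thickness = 0.40887 / 0.087 = 4.7 mm

4.7 mm


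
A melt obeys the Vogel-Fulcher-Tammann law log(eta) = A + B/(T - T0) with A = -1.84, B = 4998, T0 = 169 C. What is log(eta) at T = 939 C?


VFT equation: log(eta) = A + B / (T - T0)
  T - T0 = 939 - 169 = 770
  B / (T - T0) = 4998 / 770 = 6.491
  log(eta) = -1.84 + 6.491 = 4.651

4.651


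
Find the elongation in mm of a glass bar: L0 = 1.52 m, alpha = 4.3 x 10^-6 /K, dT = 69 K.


Thermal expansion formula: dL = alpha * L0 * dT
  dL = (4.3 x 10^-6) * 1.52 * 69 = 0.00045098 m
Convert to mm: 0.00045098 * 1000 = 0.451 mm

0.451 mm


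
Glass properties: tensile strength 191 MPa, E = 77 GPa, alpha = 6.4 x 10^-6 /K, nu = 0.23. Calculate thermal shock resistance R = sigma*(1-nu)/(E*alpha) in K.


Thermal shock resistance: R = sigma * (1 - nu) / (E * alpha)
  Numerator = 191 * (1 - 0.23) = 147.07
  Denominator = 77 * 1000 * (6.4 x 10^-6) = 0.4928
  R = 147.07 / 0.4928 = 298.4 K

298.4 K


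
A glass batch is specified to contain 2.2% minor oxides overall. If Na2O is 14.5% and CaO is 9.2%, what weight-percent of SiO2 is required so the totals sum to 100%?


Known pieces sum to 100%:
  SiO2 = 100 - (others + Na2O + CaO)
  SiO2 = 100 - (2.2 + 14.5 + 9.2) = 74.1%

74.1%


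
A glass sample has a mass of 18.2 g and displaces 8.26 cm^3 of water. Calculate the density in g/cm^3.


Use the definition of density:
  rho = mass / volume
  rho = 18.2 / 8.26 = 2.203 g/cm^3

2.203 g/cm^3


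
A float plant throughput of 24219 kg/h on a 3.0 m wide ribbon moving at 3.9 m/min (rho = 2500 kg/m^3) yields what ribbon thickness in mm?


Ribbon cross-section from mass balance:
  Volume rate = throughput / density = 24219 / 2500 = 9.6876 m^3/h
  thickness = volume rate / (speed * 60 * width), i.e.
  thickness = throughput / (60 * speed * width * density) * 1000
  thickness = 24219 / (60 * 3.9 * 3.0 * 2500) * 1000 = 13.8 mm

13.8 mm


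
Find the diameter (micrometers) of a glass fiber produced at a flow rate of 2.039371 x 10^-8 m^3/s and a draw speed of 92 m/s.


Cross-sectional area from continuity:
  A = Q / v = 2.039371 x 10^-8 / 92 = 2.216708 x 10^-10 m^2
Diameter from circular cross-section:
  d = sqrt(4A / pi) * 10^6 (m -> um)
  d = sqrt(4 * 2.216708 x 10^-10 / pi) * 10^6 = 16.8 um

16.8 um


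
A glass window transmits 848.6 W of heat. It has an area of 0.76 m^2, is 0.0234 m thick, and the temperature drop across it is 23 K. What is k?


Fourier's law rearranged: k = Q * t / (A * dT)
  Numerator = 848.6 * 0.0234 = 19.85724
  Denominator = 0.76 * 23 = 17.48
  k = 19.85724 / 17.48 = 1.136 W/mK

1.136 W/mK


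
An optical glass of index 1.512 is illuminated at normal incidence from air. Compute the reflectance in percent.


Fresnel reflectance at normal incidence:
  R = ((n - 1)/(n + 1))^2
  (n - 1)/(n + 1) = (1.512 - 1)/(1.512 + 1) = 0.203822
  R = 0.203822^2 = 0.0415434
  R(%) = 0.0415434 * 100 = 4.154%

4.154%


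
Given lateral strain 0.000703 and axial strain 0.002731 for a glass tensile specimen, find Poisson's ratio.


Poisson's ratio: nu = lateral strain / axial strain
  nu = 0.000703 / 0.002731 = 0.2574

0.2574


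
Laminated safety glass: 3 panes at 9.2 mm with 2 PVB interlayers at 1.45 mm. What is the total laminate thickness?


Total thickness = glass contribution + PVB contribution
  Glass: 3 * 9.2 = 27.6 mm
  PVB: 2 * 1.45 = 2.9 mm
  Total = 27.6 + 2.9 = 30.5 mm

30.5 mm


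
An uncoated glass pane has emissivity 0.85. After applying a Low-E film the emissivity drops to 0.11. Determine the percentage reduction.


Percentage reduction = (1 - coated/uncoated) * 100
  Ratio = 0.11 / 0.85 = 0.1294
  Reduction = (1 - 0.1294) * 100 = 87.1%

87.1%


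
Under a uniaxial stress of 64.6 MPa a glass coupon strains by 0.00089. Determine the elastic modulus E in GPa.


Young's modulus: E = stress / strain
  E = 64.6 MPa / 0.00089 = 72584.27 MPa
Convert to GPa: 72584.27 / 1000 = 72.58 GPa

72.58 GPa


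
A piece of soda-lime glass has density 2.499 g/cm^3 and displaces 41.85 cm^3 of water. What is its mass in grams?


Rearrange rho = m / V:
  m = rho * V
  m = 2.499 * 41.85 = 104.583 g

104.583 g


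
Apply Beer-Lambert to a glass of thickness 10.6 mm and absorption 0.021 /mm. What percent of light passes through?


Beer-Lambert law: T = exp(-alpha * thickness)
  exponent = -0.021 * 10.6 = -0.2226
  T = exp(-0.2226) = 0.8004
  Percentage = 0.8004 * 100 = 80.04%

80.04%


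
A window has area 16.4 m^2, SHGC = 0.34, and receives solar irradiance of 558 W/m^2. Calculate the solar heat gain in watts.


Solar heat gain: Q = Area * SHGC * Irradiance
  Q = 16.4 * 0.34 * 558 = 3111.4 W

3111.4 W


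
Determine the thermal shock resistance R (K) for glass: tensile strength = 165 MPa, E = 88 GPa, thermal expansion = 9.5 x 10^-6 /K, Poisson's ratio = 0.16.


Thermal shock resistance: R = sigma * (1 - nu) / (E * alpha)
  Numerator = 165 * (1 - 0.16) = 138.6
  Denominator = 88 * 1000 * (9.5 x 10^-6) = 0.836
  R = 138.6 / 0.836 = 165.8 K

165.8 K


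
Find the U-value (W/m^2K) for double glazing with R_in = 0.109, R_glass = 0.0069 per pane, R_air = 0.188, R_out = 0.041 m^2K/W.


Total thermal resistance (series):
  R_total = R_in + R_glass + R_air + R_glass + R_out
  R_total = 0.109 + 0.0069 + 0.188 + 0.0069 + 0.041 = 0.3518 m^2K/W
U-value = 1 / R_total = 1 / 0.3518 = 2.843 W/m^2K

2.843 W/m^2K


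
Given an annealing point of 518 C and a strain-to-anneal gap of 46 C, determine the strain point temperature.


Strain point = annealing point - difference:
  T_strain = 518 - 46 = 472 C

472 C


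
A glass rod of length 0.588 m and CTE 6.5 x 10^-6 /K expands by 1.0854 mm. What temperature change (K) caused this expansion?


Rearrange dL = alpha * L0 * dT for dT:
  dT = dL / (alpha * L0)
  dL (m) = 1.0854 / 1000 = 0.0010854
  dT = 0.0010854 / ((6.5 x 10^-6) * 0.588) = 284.0 K

284.0 K


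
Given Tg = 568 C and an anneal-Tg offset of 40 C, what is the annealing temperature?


The annealing temperature is Tg plus the offset:
  T_anneal = 568 + 40 = 608 C

608 C


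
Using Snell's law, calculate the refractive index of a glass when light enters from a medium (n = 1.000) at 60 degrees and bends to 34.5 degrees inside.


Apply Snell's law: n1 * sin(theta1) = n2 * sin(theta2)
  n2 = n1 * sin(theta1) / sin(theta2)
  sin(60) = 0.866025
  sin(34.5) = 0.566406
  n2 = 1.000 * 0.866025 / 0.566406 = 1.529

1.529


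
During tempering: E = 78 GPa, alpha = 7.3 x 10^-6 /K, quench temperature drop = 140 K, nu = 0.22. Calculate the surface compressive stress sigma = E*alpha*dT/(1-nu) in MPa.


Tempering stress: sigma = E * alpha * dT / (1 - nu)
  E (MPa) = 78 * 1000 = 78000
  Numerator = 78000 * (7.3 x 10^-6) * 140 = 79.716
  Denominator = 1 - 0.22 = 0.78
  sigma = 79.716 / 0.78 = 102.2 MPa

102.2 MPa


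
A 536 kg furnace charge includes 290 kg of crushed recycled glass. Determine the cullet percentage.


Cullet ratio = (cullet mass / total batch mass) * 100
  Ratio = 290 / 536 * 100 = 54.1%

54.1%


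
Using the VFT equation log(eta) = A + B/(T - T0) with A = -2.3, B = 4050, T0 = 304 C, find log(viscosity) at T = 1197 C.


VFT equation: log(eta) = A + B / (T - T0)
  T - T0 = 1197 - 304 = 893
  B / (T - T0) = 4050 / 893 = 4.535
  log(eta) = -2.3 + 4.535 = 2.235

2.235


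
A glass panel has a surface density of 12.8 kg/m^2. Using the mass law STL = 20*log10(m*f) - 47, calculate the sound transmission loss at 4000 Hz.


Mass law: STL = 20 * log10(m * f) - 47
  m * f = 12.8 * 4000 = 51200
  log10(51200) = 4.70927
  STL = 20 * 4.70927 - 47 = 94.1854 - 47 = 47.2 dB

47.2 dB
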